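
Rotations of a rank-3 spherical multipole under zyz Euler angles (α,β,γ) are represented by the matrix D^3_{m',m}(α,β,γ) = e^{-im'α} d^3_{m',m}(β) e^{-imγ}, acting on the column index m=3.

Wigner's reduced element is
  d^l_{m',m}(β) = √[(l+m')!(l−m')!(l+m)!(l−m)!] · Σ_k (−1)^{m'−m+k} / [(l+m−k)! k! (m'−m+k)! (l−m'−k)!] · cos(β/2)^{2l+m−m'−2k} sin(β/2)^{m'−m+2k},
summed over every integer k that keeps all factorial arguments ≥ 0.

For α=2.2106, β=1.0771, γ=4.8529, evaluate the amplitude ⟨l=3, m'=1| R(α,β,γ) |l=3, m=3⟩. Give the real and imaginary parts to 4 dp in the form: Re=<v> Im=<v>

Re=-0.2698 Im=0.4830

First d^3_{1,3}(β=1.0771), then the phase factors e^{-i(1)α} and e^{-i(3)γ}:
With c≡cos(β/2)=0.858453 and s≡sin(β/2)=0.512892, N=[24·2·720·1]^{1/2}=185.903201
Admissible k: 2..2 (factorial args all ≥0)
  k=2: (−1)^0·185.9032/(48)·0.8585^4·0.5129^2 = +0.553304
d^3_{1,3}(1.0771) = +0.553304
Attach z-rotation phases: D = e^{-i(1)(2.2106)}·(+0.553304)·e^{-i(3)(4.8529)} = -0.269849+0.483039i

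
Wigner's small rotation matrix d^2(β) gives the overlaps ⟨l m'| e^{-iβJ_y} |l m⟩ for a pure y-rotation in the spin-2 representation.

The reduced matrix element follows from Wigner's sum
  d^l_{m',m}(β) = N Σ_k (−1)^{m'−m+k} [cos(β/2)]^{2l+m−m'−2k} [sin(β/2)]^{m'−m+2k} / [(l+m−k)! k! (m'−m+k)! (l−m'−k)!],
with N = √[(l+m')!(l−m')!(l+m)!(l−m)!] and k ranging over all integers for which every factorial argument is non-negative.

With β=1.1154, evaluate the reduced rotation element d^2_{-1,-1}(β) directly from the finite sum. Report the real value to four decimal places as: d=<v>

d^2_{-1,-1}(β=1.1154) via Wigner's sum:
c=cos(1.1154/2)=0.848475, s=sin(1.1154/2)=0.529236; N=√[1·6·1·6]=6.000000
Admissible k: 0..1 (factorial args all ≥0)
  k=0: (−1)^0·6.0000/(6)·0.8485^4·0.5292^0 = +0.518269
  k=1: (−1)^1·6.0000/(2)·0.8485^2·0.5292^2 = -0.604920
d^2_{-1,-1}(1.1154) = +0.518269 -0.604920 = -0.086651

d=-0.0867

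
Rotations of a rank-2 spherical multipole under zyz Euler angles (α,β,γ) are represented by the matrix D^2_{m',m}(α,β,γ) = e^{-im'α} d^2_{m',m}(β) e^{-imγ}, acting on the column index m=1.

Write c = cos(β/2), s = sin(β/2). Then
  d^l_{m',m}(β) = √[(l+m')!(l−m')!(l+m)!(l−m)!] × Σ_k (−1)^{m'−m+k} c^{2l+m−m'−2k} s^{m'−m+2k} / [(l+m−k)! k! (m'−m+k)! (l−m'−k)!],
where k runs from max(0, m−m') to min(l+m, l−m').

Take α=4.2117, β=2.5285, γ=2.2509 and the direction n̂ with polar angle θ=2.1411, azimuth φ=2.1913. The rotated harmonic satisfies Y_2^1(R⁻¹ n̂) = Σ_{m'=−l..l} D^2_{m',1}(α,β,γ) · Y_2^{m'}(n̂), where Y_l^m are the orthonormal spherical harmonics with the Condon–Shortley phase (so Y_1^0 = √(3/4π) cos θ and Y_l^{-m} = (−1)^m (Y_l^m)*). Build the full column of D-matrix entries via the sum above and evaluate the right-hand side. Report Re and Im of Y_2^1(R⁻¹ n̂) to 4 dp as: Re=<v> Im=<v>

Need the full column D^2_{m',1} for m'=−2..2 at α=4.2117, β=2.5285, γ=2.2509.
cos(β/2)=0.301768, sin(β/2)=0.953381
d^2_{-2,1}: single k=3 term ⇒ +0.523002;  D = +0.519801-0.057770i
d^2_{-1,1}: k∈[2..3] ⇒ +0.248314 -0.826165 = -0.577852;  D = +0.219694-0.534459i
d^2_{0,1}: k∈[1..2] ⇒ +0.064174 -0.640543 = -0.576369;  D = +0.362463+0.448131i
d^2_{1,1}: k∈[0..1] ⇒ +0.008293 -0.248314 = -0.240021;  D = -0.236168+0.042833i
d^2_{2,1}: single k=0 term ⇒ -0.052398;  D = +0.016546-0.049717i
Y_2^{m'}(θ=2.1411,φ=2.1913) and Σ D·Y over m':
  (+0.5198-0.0578i)·(-0.0886+0.2589i)  (+0.2197-0.5345i)·(+0.2041+0.2856i)  (+0.3625+0.4481i)·(-0.0396+0.0000i)  (-0.2362+0.0428i)·(-0.2041+0.2856i)  (+0.0165-0.0497i)·(-0.0886-0.2589i)
Y_2^1(R⁻¹ n̂) = +0.173676-0.000460i

Re=0.1737 Im=-0.0005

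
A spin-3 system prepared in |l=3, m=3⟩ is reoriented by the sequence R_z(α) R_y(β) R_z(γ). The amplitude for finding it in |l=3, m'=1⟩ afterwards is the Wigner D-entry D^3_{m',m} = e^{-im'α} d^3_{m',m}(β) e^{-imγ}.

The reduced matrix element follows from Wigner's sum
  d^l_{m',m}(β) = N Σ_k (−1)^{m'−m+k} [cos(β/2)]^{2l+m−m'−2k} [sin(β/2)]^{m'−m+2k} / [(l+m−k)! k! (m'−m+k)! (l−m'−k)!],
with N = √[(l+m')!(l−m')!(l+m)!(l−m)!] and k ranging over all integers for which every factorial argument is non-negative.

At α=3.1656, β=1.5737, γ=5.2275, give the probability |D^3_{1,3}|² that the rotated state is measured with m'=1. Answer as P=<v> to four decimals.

First d^3_{1,3}(β=1.5737), then the phase factors e^{-i(1)α} and e^{-i(3)γ}:
c=cos(1.5737/2)=0.706079, s=sin(1.5737/2)=0.708133; N=√[24·2·720·1]=185.903201
Admissible k: 2..2 (factorial args all ≥0)
  k=2: (−1)^0·185.9032/(48)·0.7061^4·0.7081^2 = +0.482713
d^3_{1,3}(1.5737) = +0.482713
|D^3_{1,3}|² = |d^3_{1,3}(β)|² = (+0.482713)² = 0.233012 (the z-rotation phases have unit modulus)

P=0.2330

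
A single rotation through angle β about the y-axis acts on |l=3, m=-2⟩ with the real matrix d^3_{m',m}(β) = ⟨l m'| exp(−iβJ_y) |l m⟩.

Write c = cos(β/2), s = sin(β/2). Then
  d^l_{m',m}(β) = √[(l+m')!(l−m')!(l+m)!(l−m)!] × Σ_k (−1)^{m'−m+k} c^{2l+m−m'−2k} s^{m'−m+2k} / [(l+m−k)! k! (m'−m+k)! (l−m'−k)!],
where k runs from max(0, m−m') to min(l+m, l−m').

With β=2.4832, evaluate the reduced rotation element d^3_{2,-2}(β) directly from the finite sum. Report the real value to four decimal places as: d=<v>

d=-0.2991

d^3_{2,-2}(β=2.4832) via Wigner's sum:
c=cos(2.4832/2)=0.323283, s=sin(2.4832/2)=0.946302; N=√[120·1·1·120]=120.000000
The bounds max(0,m−m')=0 and min(l+m,l−m')=1 give 2 terms
  k=0: (−1)^4·120.0000/(24)·0.3233^2·0.9463^4 = +0.419039
  k=1: (−1)^5·120.0000/(120)·0.3233^0·0.9463^6 = -0.718092
d^3_{2,-2}(2.4832) = +0.419039 -0.718092 = -0.299052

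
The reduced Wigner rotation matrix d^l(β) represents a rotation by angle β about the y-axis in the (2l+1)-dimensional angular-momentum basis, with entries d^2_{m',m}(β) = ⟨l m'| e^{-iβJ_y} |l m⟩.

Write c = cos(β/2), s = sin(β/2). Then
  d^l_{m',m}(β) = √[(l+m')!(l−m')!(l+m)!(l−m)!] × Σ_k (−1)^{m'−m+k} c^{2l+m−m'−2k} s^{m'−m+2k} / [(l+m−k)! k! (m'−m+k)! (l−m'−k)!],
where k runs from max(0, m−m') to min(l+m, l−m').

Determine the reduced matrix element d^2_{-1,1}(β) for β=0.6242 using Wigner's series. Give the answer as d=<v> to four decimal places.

d^2_{-1,1}(β=0.6242) via Wigner's sum:
Half-angle: c=0.951691, s=0.307058. N=√(1·6·6·1)=6.000000
k∈{2,3} keeps every argument non-negative
  k=2: (−1)^0·6.0000/(2)·0.9517^2·0.3071^2 = +0.256185
  k=3: (−1)^1·6.0000/(6)·0.9517^0·0.3071^4 = -0.008890
d^2_{-1,1}(0.6242) = +0.256185 -0.008890 = +0.247295

d=0.2473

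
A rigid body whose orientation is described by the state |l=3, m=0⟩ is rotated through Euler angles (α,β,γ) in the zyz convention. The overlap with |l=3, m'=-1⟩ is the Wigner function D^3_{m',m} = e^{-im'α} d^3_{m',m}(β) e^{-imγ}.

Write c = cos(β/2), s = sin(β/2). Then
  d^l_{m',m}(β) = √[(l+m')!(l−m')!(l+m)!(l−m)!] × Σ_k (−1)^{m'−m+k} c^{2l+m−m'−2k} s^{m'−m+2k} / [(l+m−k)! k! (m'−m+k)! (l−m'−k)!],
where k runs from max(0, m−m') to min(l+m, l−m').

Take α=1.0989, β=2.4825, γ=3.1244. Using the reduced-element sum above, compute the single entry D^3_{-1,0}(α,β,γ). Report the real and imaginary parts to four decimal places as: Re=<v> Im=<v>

Re=0.2561 Im=0.5019

First d^3_{-1,0}(β=2.4825), then the phase factors e^{-i(-1)α} and e^{-i(0)γ}:
Half-angle: c=0.323614, s=0.946189. N=√(2·24·6·6)=41.569219
Admissible k: 1..3 (factorial args all ≥0)
  k=1: (−1)^0·41.5692/(12)·0.3236^5·0.9462^1 = +0.011633
  k=2: (−1)^1·41.5692/(4)·0.3236^3·0.9462^3 = -0.298351
  k=3: (−1)^2·41.5692/(12)·0.3236^1·0.9462^5 = +0.850174
d^3_{-1,0}(2.4825) = +0.011633 -0.298351 +0.850174 = +0.563456
Phases: e^{-i·(-1)·1.0989}=+0.454576+0.890708i, e^{-i·(0)·3.1244}=+1.000000+0.000000i ⇒ D=+0.256134+0.501875i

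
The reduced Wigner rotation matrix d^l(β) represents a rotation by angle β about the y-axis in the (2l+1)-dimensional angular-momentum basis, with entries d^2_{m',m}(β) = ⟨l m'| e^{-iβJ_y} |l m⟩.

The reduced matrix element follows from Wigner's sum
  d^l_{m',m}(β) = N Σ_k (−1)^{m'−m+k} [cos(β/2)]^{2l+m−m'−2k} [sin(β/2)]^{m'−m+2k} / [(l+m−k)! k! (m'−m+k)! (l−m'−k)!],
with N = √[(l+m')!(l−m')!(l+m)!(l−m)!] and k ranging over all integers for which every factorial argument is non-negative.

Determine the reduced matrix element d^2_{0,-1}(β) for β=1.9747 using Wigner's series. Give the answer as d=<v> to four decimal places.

d=0.4426

d^2_{0,-1}(β=1.9747) via Wigner's sum:
Half-angle: c=0.550903, s=0.834569. N=√(2·2·1·6)=4.898979
k: max(0,(-1)−(0))=0 … min(2+(-1),2−(0))=1
  k=0: (−1)^1·4.8990/(2)·0.5509^3·0.8346^1 = -0.341794
  k=1: (−1)^2·4.8990/(2)·0.5509^1·0.8346^3 = +0.784400
d^2_{0,-1}(1.9747) = -0.341794 +0.784400 = +0.442607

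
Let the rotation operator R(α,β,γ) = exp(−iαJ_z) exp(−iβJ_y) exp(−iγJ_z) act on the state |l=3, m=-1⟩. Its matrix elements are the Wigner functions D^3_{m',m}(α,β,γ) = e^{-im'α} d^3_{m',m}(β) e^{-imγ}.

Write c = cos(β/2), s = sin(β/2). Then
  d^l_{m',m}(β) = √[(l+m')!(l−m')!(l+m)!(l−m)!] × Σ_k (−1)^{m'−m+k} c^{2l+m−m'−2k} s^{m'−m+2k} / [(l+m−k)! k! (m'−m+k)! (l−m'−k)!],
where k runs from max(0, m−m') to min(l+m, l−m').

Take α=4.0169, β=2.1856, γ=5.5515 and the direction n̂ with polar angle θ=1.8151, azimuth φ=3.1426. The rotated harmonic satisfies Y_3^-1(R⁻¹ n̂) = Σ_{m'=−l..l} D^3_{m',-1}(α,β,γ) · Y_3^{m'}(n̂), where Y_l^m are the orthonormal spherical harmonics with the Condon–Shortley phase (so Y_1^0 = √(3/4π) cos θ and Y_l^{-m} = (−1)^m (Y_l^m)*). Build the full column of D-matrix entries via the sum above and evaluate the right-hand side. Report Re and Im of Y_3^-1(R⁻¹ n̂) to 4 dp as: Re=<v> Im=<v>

Need the full column D^3_{m',-1} for m'=−3..3 at α=4.0169, β=2.1856, γ=5.5515.
cos(β/2)=0.460001, sin(β/2)=0.887918
d^3_{-3,-1}: single k=2 term ⇒ +0.136718;  D = +0.043453-0.129629i
d^3_{-2,-1}: k∈[1..2] ⇒ +0.057832 -0.430949 = -0.373117;  D = -0.195617-0.317727i
d^3_{-1,-1}: k∈[0..2] ⇒ +0.009474 -0.282404 +0.789153 = +0.516223;  D = -0.510908-0.073886i
d^3_{0,-1}: k∈[0..2] ⇒ -0.063352 +0.708121 -0.879457 = -0.234688;  D = -0.174619+0.156801i
d^3_{1,-1}: k∈[0..2] ⇒ +0.211803 -1.052204 +0.490048 = -0.350353;  D = -0.012679-0.350123i
d^3_{2,-1}: k∈[0..1] ⇒ -0.430949 +0.802831 = +0.371882;  D = -0.293945-0.227799i
d^3_{3,-1}: single k=0 term ⇒ +0.509396;  D = +0.497557-0.109183i
Y_3^{m'}(θ=1.8151,φ=3.1426) and Σ D·Y over m':
  (+0.0435-0.1296i)·(-0.3811+0.0012i)  (-0.1956-0.3177i)·(-0.2327+0.0005i)  (-0.5109-0.0739i)·(+0.2219-0.0002i)  (-0.1746+0.1568i)·(+0.2444+0.0000i)  (-0.0127-0.3501i)·(-0.2219-0.0002i)  (-0.2939-0.2278i)·(-0.2327-0.0005i)  (+0.4976-0.1092i)·(+0.3811+0.0012i)
Y_3^-1(R⁻¹ n̂) = +0.134034+0.235146i

Re=0.1340 Im=0.2351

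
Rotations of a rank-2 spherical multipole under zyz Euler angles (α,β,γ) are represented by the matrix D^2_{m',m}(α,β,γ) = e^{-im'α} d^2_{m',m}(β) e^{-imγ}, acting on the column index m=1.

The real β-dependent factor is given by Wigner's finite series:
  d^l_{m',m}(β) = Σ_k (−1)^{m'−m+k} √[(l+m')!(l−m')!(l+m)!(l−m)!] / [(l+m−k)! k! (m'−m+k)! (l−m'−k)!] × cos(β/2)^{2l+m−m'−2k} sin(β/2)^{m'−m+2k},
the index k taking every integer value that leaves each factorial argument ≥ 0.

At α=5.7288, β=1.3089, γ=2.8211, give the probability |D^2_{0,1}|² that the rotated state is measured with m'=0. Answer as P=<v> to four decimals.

Split into d^2_{0,1}(β=1.3089) × two z-phases.
c=cos(1.3089/2)=0.793383, s=sin(1.3089/2)=0.608723; N=√[2·2·6·1]=4.898979
k∈{1,2} keeps every argument non-negative
  k=1: (−1)^0·4.8990/(2)·0.7934^3·0.6087^1 = +0.744635
  k=2: (−1)^1·4.8990/(2)·0.7934^1·0.6087^3 = -0.438346
d^2_{0,1}(1.3089) = +0.744635 -0.438346 = +0.306289
|D^2_{0,1}|² = |d^2_{0,1}(β)|² = (+0.306289)² = 0.093813 (the z-rotation phases have unit modulus)

P=0.0938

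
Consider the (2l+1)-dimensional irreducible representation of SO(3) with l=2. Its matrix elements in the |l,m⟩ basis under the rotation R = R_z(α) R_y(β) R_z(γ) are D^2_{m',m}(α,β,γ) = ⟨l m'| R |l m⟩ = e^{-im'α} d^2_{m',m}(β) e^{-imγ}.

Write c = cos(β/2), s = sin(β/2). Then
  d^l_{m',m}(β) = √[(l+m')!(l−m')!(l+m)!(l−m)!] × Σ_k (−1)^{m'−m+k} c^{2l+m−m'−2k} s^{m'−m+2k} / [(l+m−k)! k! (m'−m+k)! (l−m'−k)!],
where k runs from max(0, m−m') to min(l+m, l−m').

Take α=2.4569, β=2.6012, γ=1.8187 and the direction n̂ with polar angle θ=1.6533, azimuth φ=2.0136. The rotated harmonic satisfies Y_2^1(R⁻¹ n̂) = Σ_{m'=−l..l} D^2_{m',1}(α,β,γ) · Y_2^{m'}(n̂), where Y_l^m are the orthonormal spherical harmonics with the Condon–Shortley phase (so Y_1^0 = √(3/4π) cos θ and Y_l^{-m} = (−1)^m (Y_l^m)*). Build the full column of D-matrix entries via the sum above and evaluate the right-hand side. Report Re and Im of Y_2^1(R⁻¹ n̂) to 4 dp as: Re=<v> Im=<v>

Re=0.0971 Im=-0.3349

Need the full column D^2_{m',1} for m'=−2..2 at α=2.4569, β=2.6012, γ=1.8187.
cos(β/2)=0.266921, sin(β/2)=0.963719
d^2_{-2,1}: single k=3 term ⇒ +0.477818;  D = -0.477302+0.022207i
d^2_{-1,1}: k∈[2..3] ⇒ +0.198512 -0.862583 = -0.664071;  D = -0.533362-0.395621i
d^2_{0,1}: k∈[1..2] ⇒ +0.044892 -0.585205 = -0.540313;  D = +0.132578+0.523795i
d^2_{1,1}: k∈[0..1] ⇒ +0.005076 -0.198512 = -0.193436;  D = +0.081829-0.175275i
d^2_{2,1}: single k=0 term ⇒ -0.036654;  D = -0.033016+0.015921i
Y_2^{m'}(θ=1.6533,φ=2.0136) and Σ D·Y over m':
  (-0.4773+0.0222i)·(-0.2428+0.2971i)  (-0.5334-0.3956i)·(+0.0272+0.0573i)  (+0.1326+0.5238i)·(-0.3090+0.0000i)  (+0.0818-0.1753i)·(-0.0272+0.0573i)  (-0.0330+0.0159i)·(-0.2428-0.2971i)
Y_2^1(R⁻¹ n̂) = +0.097071-0.334948i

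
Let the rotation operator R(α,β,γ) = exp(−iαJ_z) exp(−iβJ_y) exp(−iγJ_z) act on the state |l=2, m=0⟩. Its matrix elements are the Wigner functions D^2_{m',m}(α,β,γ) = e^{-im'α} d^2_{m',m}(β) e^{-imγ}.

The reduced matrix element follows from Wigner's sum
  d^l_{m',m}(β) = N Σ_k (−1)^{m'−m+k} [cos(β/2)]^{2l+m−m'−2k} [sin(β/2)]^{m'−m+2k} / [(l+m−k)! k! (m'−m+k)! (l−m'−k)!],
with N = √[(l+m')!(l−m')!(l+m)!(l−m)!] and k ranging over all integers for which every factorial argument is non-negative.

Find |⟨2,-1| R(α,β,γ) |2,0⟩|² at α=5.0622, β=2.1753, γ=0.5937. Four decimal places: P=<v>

P=0.3280

Split into d^2_{-1,0}(β=2.1753) × two z-phases.
c=cos(2.1753/2)=0.464568, s=sin(2.1753/2)=0.885538; N=√[1·6·2·2]=4.898979
k: max(0,(0)−(-1))=1 … min(2+(0),2−(-1))=2
  k=1: (−1)^0·4.8990/(2)·0.4646^3·0.8855^1 = +0.217485
  k=2: (−1)^1·4.8990/(2)·0.4646^1·0.8855^3 = -0.790216
d^2_{-1,0}(2.1753) = +0.217485 -0.790216 = -0.572731
|D^2_{-1,0}|² = |d^2_{-1,0}(β)|² = (-0.572731)² = 0.328020 (the z-rotation phases have unit modulus)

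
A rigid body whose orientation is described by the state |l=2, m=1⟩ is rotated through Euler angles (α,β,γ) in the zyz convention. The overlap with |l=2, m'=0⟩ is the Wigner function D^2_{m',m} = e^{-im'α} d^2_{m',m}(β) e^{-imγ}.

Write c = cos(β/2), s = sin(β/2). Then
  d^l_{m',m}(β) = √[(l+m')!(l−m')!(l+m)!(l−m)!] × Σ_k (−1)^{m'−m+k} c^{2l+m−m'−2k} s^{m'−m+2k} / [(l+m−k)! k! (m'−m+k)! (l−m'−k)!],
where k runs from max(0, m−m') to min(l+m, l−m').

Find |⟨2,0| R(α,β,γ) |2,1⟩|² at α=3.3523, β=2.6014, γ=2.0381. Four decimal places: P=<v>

D^2_{0,1}(3.3523,2.6014,2.0381) = e^{-i·0·3.3523}·d^2_{0,1}(2.6014)·e^{-i·1·2.0381}. Compute d first:
With c≡cos(β/2)=0.266824 and s≡sin(β/2)=0.963745, N=[2·2·6·1]^{1/2}=4.898979
Admissible k: 1..2 (factorial args all ≥0)
  k=1: (−1)^0·4.8990/(2)·0.2668^3·0.9637^1 = +0.044845
  k=2: (−1)^1·4.8990/(2)·0.2668^1·0.9637^3 = -0.585043
d^2_{0,1}(2.6014) = +0.044845 -0.585043 = -0.540198
|D^2_{0,1}|² = |d^2_{0,1}(β)|² = (-0.540198)² = 0.291814 (the z-rotation phases have unit modulus)

P=0.2918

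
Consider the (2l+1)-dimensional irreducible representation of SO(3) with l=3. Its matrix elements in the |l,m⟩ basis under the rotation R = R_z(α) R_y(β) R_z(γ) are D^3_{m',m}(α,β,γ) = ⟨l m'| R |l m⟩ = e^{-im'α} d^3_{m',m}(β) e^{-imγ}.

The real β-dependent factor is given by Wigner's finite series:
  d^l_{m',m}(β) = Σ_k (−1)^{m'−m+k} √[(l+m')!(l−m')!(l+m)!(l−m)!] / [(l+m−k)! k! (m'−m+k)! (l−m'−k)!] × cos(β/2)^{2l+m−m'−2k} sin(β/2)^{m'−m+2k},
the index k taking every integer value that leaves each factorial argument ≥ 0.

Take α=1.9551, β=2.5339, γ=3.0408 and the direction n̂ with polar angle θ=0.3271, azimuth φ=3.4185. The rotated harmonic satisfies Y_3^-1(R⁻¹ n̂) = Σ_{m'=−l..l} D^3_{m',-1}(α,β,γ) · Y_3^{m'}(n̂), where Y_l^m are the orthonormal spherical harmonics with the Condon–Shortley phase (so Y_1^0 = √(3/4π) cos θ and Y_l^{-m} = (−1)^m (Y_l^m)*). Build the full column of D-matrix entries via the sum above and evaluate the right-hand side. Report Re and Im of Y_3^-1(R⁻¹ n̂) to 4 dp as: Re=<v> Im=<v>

Re=0.3618 Im=0.1576

Need the full column D^3_{m',-1} for m'=−3..3 at α=1.9551, β=2.5339, γ=3.0408.
cos(β/2)=0.299193, sin(β/2)=0.954193
d^3_{-3,-1}: single k=2 term ⇒ +0.028257;  D = -0.024540+0.014008i
d^3_{-2,-1}: k∈[1..2] ⇒ +0.007234 -0.147160 = -0.139926;  D = -0.109867-0.086652i
d^3_{-1,-1}: k∈[0..2] ⇒ +0.000717 -0.058367 +0.445243 = +0.387594;  D = +0.108421-0.372121i
d^3_{0,-1}: k∈[0..2] ⇒ -0.007925 +0.241809 -0.819827 = -0.585942;  D = +0.582968-0.058959i
d^3_{1,-1}: k∈[0..2] ⇒ +0.043775 -0.593658 +0.754774 = +0.204891;  D = +0.095539+0.181253i
d^3_{2,-1}: k∈[0..1] ⇒ -0.147160 +0.748396 = +0.601236;  D = +0.387968-0.459309i
d^3_{3,-1}: single k=0 term ⇒ +0.287403;  D = -0.273075-0.089614i
Y_3^{m'}(θ=0.3271,φ=3.4185) and Σ D·Y over m':
  (-0.0245+0.0140i)·(-0.0093+0.0102i)  (-0.1099-0.0867i)·(+0.0850-0.0525i)  (+0.1084-0.3721i)·(-0.3480+0.0989i)  (+0.5830-0.0590i)·(+0.5244+0.0000i)  (+0.0955+0.1813i)·(+0.3480+0.0989i)  (+0.3880-0.4593i)·(+0.0850+0.0525i)  (-0.2731-0.0896i)·(+0.0093+0.0102i)
Y_3^-1(R⁻¹ n̂) = +0.361753+0.157571i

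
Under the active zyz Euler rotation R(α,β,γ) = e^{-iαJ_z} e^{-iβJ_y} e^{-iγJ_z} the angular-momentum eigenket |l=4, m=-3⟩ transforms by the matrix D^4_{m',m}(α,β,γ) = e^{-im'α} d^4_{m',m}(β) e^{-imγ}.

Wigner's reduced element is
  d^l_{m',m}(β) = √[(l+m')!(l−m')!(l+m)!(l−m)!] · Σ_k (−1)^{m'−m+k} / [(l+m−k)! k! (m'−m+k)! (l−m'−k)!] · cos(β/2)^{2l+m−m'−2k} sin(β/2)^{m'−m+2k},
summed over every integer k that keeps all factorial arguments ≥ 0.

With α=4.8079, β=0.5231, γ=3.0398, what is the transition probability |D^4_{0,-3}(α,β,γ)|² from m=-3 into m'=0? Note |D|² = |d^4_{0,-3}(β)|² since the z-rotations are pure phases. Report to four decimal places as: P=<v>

P=0.0255

D^4_{0,-3}(4.8079,0.5231,3.0398) = e^{-i·0·4.8079}·d^4_{0,-3}(0.5231)·e^{-i·-3·3.0398}. Compute d first:
c=cos(0.5231/2)=0.965990, s=sin(0.5231/2)=0.258578; N=√[24·24·1·5040]=1703.830978
The bounds max(0,m−m')=0 and min(l+m,l−m')=1 give 2 terms
  k=0: (−1)^3·1703.8310/(144)·0.9660^5·0.2586^3 = -0.172069
  k=1: (−1)^4·1703.8310/(144)·0.9660^3·0.2586^5 = +0.012329
d^4_{0,-3}(0.5231) = -0.172069 +0.012329 = -0.159740
|D^4_{0,-3}|² = |d^4_{0,-3}(β)|² = (-0.159740)² = 0.025517 (the z-rotation phases have unit modulus)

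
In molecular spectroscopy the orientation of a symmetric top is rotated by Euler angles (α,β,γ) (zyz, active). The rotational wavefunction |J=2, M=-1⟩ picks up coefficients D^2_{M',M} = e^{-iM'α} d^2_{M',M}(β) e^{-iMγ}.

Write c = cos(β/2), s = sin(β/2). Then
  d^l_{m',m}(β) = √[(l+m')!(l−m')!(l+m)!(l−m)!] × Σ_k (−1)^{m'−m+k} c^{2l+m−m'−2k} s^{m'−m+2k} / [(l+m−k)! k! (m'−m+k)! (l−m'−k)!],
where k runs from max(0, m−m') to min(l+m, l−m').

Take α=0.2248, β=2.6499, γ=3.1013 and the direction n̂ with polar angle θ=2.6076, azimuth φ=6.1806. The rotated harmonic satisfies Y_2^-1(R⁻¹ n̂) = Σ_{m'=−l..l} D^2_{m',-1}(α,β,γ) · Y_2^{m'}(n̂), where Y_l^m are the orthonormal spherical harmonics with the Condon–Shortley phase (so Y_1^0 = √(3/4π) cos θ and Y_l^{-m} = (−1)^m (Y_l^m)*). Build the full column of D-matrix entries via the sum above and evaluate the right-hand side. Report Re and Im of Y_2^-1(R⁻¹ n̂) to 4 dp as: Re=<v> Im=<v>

Need the full column D^2_{m',-1} for m'=−2..2 at α=0.2248, β=2.6499, γ=3.1013.
cos(β/2)=0.243377, sin(β/2)=0.969932
d^2_{-2,-1}: single k=1 term ⇒ +0.027965;  D = -0.025655-0.011129i
d^2_{-1,-1}: k∈[0..1] ⇒ +0.003508 -0.167172 = -0.163664;  D = +0.160886+0.030026i
d^2_{0,-1}: k∈[0..1] ⇒ -0.034250 +0.543975 = +0.509726;  D = -0.509312+0.020533i
d^2_{1,-1}: k∈[0..1] ⇒ +0.167172 -0.885043 = -0.717871;  D = +0.692795-0.188081i
d^2_{2,-1}: single k=0 term ⇒ -0.444154;  D = +0.391914-0.208988i
Y_2^{m'}(θ=2.6076,φ=6.1806) and Σ D·Y over m':
  (-0.0257-0.0111i)·(+0.0980+0.0204i)  (+0.1609+0.0300i)·(-0.3367-0.0347i)  (-0.5093+0.0205i)·(+0.3857+0.0000i)  (+0.6928-0.1881i)·(+0.3367-0.0347i)  (+0.3919-0.2090i)·(+0.0980-0.0204i)
Y_2^-1(R⁻¹ n̂) = +0.009029-0.125181i

Re=0.0090 Im=-0.1252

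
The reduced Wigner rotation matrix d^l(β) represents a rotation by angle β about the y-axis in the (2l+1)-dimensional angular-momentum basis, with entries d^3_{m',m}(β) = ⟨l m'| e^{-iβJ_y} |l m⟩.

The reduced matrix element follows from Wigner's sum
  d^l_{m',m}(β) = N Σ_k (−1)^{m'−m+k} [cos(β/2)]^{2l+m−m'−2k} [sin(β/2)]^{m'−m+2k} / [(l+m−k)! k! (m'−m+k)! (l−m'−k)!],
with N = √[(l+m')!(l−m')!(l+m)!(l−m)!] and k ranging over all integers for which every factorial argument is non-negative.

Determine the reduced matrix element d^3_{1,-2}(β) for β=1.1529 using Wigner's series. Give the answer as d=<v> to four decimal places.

d=-0.4760

d^3_{1,-2}(β=1.1529) via Wigner's sum:
With c≡cos(β/2)=0.838403 and s≡sin(β/2)=0.545051, N=[24·2·1·120]^{1/2}=75.894664
Admissible k: 0..1 (factorial args all ≥0)
  k=0: (−1)^3·75.8947/(12)·0.8384^3·0.5451^3 = -0.603531
  k=1: (−1)^4·75.8947/(24)·0.8384^1·0.5451^5 = +0.127538
d^3_{1,-2}(1.1529) = -0.603531 +0.127538 = -0.475994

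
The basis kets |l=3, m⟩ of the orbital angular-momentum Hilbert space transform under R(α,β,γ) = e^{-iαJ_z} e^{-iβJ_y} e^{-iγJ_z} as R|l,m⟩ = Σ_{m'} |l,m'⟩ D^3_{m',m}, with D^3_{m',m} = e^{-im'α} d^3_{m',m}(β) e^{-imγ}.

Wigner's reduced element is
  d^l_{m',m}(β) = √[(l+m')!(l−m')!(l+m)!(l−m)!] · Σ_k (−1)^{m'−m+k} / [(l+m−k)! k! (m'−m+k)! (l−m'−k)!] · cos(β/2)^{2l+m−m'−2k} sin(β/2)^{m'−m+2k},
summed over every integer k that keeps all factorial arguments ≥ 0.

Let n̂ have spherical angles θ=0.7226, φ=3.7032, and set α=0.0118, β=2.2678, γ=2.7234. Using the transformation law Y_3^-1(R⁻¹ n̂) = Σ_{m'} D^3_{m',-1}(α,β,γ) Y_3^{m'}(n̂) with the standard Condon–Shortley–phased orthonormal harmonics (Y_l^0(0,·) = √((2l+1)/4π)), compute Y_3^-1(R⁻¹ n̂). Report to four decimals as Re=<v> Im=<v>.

Need the full column D^3_{m',-1} for m'=−3..3 at α=0.0118, β=2.2678, γ=2.7234.
cos(β/2)=0.423129, sin(β/2)=0.906069
d^3_{-3,-1}: single k=2 term ⇒ +0.101920;  D = -0.094544+0.038069i
d^3_{-2,-1}: k∈[1..2] ⇒ +0.038862 -0.356397 = -0.317535;  D = +0.293133-0.122070i
d^3_{-1,-1}: k∈[0..2] ⇒ +0.005739 -0.210526 +0.724008 = +0.519221;  D = -0.476932+0.205247i
d^3_{0,-1}: k∈[0..2] ⇒ -0.042571 +0.585620 -0.895098 = -0.352050;  D = +0.321712-0.142971i
d^3_{1,-1}: k∈[0..2] ⇒ +0.157894 -0.965344 +0.553310 = -0.254139;  D = +0.231005-0.105942i
d^3_{2,-1}: k∈[0..1] ⇒ -0.356397 +0.817109 = +0.460713;  D = -0.416478+0.196983i
d^3_{3,-1}: single k=0 term ⇒ +0.467345;  D = -0.420086+0.204790i
Y_3^{m'}(θ=0.7226,φ=3.7032) and Σ D·Y over m':
  (-0.0945+0.0381i)·(+0.0137+0.1199i)  (+0.2931-0.1221i)·(+0.1451-0.3023i)  (-0.4769+0.2052i)·(-0.3280+0.2064i)  (+0.3217-0.1430i)·(-0.0523+0.0000i)  (+0.2310-0.1059i)·(+0.3280+0.2064i)  (-0.4165+0.1970i)·(+0.1451+0.3023i)  (-0.4201+0.2048i)·(-0.0137+0.1199i)
Y_3^-1(R⁻¹ n̂) = +0.055908-0.412951i

Re=0.0559 Im=-0.4130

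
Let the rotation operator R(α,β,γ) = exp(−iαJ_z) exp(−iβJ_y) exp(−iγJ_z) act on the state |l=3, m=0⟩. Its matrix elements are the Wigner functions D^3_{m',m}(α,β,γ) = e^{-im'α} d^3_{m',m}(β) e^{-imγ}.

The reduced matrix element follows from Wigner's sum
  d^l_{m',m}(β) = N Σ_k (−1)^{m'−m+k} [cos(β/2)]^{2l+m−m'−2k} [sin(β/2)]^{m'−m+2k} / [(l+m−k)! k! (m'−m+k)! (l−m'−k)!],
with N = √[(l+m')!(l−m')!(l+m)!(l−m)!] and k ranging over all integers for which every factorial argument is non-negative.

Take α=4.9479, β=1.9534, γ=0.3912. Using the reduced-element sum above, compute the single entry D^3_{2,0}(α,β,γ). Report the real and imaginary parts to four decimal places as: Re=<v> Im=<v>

First d^3_{2,0}(β=1.9534), then the phase factors e^{-i(2)α} and e^{-i(0)γ}:
With c≡cos(β/2)=0.559760 and s≡sin(β/2)=0.828655, N=[120·1·6·6]^{1/2}=65.726707
k∈{0,1} keeps every argument non-negative
  k=0: (−1)^2·65.7267/(12)·0.5598^4·0.8287^2 = +0.369246
  k=1: (−1)^3·65.7267/(12)·0.5598^2·0.8287^4 = -0.809206
d^3_{2,0}(1.9534) = +0.369246 -0.809206 = -0.439960
Attach z-rotation phases: D = e^{-i(2)(4.9479)}·(-0.439960)·e^{-i(0)(0.3912)} = +0.392050-0.199653i

Re=0.3921 Im=-0.1997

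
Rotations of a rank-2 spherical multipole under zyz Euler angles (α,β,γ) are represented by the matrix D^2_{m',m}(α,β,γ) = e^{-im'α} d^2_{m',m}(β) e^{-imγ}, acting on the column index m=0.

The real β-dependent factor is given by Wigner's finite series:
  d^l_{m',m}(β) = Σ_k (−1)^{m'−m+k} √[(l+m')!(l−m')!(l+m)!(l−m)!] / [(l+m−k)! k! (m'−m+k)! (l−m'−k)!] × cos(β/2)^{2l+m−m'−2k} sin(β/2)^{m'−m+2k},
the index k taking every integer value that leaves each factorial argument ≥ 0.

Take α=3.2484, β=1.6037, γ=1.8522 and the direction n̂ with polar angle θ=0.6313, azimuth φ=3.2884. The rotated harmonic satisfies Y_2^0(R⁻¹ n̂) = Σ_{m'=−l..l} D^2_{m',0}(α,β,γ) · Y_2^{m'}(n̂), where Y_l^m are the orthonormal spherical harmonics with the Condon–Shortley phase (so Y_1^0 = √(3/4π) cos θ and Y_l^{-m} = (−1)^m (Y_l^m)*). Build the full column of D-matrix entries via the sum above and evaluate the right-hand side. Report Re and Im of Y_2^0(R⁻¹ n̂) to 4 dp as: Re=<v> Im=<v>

Need the full column D^2_{m',0} for m'=−2..2 at α=3.2484, β=1.6037, γ=1.8522.
cos(β/2)=0.695378, sin(β/2)=0.718644
d^2_{-2,0}: single k=2 term ⇒ +0.611710;  D = +0.597806+0.129679i
d^2_{-1,0}: k∈[1..2] ⇒ +0.591906 -0.632176 = -0.040270;  D = +0.040040+0.004293i
d^2_{0,0}: k∈[0..2] ⇒ +0.233822 -0.998918 +0.266719 = -0.498377;  D = -0.498377+0.000000i
d^2_{1,0}: k∈[0..1] ⇒ -0.591906 +0.632176 = +0.040270;  D = -0.040040+0.004293i
d^2_{2,0}: single k=0 term ⇒ +0.611710;  D = +0.597806-0.129679i
Y_2^{m'}(θ=0.6313,φ=3.2884) and Σ D·Y over m':
  (+0.5978+0.1297i)·(+0.1288-0.0389i)  (+0.0400+0.0043i)·(-0.3641+0.0538i)  (-0.4984+0.0000i)·(+0.3012+0.0000i)  (-0.0400+0.0043i)·(+0.3641+0.0538i)  (+0.5978-0.1297i)·(+0.1288+0.0389i)
Y_2^0(R⁻¹ n̂) = -0.015647+0.000000i

Re=-0.0156 Im=0.0000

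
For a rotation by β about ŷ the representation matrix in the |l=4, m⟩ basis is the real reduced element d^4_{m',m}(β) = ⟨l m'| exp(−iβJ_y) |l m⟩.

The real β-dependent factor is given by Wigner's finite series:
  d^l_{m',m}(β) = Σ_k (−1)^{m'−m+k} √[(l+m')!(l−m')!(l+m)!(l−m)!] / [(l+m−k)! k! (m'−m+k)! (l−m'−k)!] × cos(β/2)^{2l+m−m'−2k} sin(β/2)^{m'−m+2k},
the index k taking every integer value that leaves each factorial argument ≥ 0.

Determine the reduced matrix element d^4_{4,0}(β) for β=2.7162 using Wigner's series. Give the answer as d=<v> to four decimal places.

d^4_{4,0}(β=2.7162) via Wigner's sum:
With c≡cos(β/2)=0.211096 and s≡sin(β/2)=0.977465, N=[40320·1·24·24]^{1/2}=4819.161753
k: max(0,(0)−(4))=0 … min(4+(0),4−(4))=0
  k=0: (−1)^4·4819.1618/(576)·0.2111^4·0.9775^4 = +0.015166
d^4_{4,0}(2.7162) = +0.015166

d=0.0152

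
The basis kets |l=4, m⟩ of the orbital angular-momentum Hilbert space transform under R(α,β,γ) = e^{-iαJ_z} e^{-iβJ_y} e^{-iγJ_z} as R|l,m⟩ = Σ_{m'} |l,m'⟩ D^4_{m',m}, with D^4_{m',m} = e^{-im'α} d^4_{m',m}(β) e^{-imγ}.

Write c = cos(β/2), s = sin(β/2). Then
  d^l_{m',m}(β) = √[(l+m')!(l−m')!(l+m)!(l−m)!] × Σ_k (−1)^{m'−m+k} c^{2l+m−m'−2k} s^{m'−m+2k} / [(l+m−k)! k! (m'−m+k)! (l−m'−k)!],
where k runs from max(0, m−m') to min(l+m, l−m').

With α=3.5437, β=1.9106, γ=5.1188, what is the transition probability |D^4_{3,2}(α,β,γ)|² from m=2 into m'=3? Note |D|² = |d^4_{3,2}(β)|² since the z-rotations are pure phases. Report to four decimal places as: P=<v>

Split into d^4_{3,2}(β=1.9106) × two z-phases.
With c≡cos(β/2)=0.577364 and s≡sin(β/2)=0.816487, N=[5040·1·720·2]^{1/2}=2693.993318
The bounds max(0,m−m')=0 and min(l+m,l−m')=1 give 2 terms
  k=0: (−1)^1·2693.9933/(720)·0.5774^7·0.8165^1 = -0.065337
  k=1: (−1)^2·2693.9933/(240)·0.5774^5·0.8165^3 = +0.391995
d^4_{3,2}(1.9106) = -0.065337 +0.391995 = +0.326658
|D^4_{3,2}|² = |d^4_{3,2}(β)|² = (+0.326658)² = 0.106706 (the z-rotation phases have unit modulus)

P=0.1067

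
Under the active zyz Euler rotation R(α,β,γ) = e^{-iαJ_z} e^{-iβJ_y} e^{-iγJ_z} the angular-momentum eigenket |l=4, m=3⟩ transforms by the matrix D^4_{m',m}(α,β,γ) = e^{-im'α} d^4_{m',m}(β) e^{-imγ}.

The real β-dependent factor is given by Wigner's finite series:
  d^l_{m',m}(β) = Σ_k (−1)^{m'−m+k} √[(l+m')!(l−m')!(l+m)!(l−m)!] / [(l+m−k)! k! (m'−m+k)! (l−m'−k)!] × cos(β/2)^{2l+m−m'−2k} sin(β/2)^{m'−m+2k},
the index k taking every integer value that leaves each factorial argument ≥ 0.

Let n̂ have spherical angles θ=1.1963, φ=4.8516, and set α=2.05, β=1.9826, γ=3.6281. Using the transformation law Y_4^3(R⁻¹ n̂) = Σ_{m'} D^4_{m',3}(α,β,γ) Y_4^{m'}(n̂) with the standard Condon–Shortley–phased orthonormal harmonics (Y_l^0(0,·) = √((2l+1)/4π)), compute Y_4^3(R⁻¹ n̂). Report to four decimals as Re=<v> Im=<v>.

Re=0.0357 Im=-0.0015

Need the full column D^4_{m',3} for m'=−4..4 at α=2.05, β=1.9826, γ=3.6281.
cos(β/2)=0.547603, sin(β/2)=0.836739
d^4_{-4,3}: single k=7 term ⇒ +0.444774;  D = -0.399074-0.196377i
d^4_{-3,3}: k∈[6..7] ⇒ +0.720390 -0.240280 = +0.480110;  D = +0.010519+0.479994i
d^4_{-2,3}: k∈[5..6] ⇒ +0.756015 -0.588380 = +0.167635;  D = +0.147024-0.080533i
d^4_{-1,3}: k∈[4..5] ⇒ +0.583096 -0.816846 = -0.233750;  D = +0.194170+0.130142i
d^4_{0,3}: k∈[3..4] ⇒ +0.341319 -0.796910 = -0.455591;  D = +0.050591-0.452773i
d^4_{1,3}: k∈[2..3] ⇒ +0.149845 -0.583096 = -0.433251;  D = -0.404255+0.155833i
d^4_{2,3}: k∈[1..2] ⇒ +0.046229 -0.323804 = -0.277575;  D = +0.208011+0.183792i
d^4_{3,3}: k∈[0..1] ⇒ +0.008086 -0.132151 = -0.124065;  D = +0.030028-0.120377i
d^4_{4,3}: single k=0 term ⇒ -0.034946;  D = -0.033987+0.008128i
Y_4^{m'}(θ=1.1963,φ=4.8516) and Σ D·Y over m':
  (-0.3991-0.1964i)·(+0.2819-0.1755i)  (+0.0105+0.4800i)·(-0.1497-0.3374i)  (+0.1470-0.0805i)·(+0.0176-0.0050i)  (+0.1942+0.1301i)·(-0.0461-0.3291i)  (+0.0506-0.4528i)·(-0.0410+0.0000i)  (-0.4043+0.1558i)·(+0.0461-0.3291i)  (+0.2080+0.1838i)·(+0.0176+0.0050i)  (+0.0300-0.1204i)·(+0.1497-0.3374i)  (-0.0340+0.0081i)·(+0.2819+0.1755i)
Y_4^3(R⁻¹ n̂) = +0.035677-0.001535i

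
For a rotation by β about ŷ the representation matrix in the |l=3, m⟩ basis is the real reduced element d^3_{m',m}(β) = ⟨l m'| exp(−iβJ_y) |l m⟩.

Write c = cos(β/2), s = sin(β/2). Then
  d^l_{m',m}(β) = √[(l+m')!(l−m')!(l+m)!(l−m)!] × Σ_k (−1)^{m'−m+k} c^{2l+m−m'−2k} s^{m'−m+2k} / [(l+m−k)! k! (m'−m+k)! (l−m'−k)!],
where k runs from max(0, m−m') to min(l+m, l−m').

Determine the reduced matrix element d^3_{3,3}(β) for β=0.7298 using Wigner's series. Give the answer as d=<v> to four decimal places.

d=0.6645

d^3_{3,3}(β=0.7298) via Wigner's sum:
c=cos(0.7298/2)=0.934159, s=sin(0.7298/2)=0.356856; N=√[720·1·720·1]=720.000000
Admissible k: 0..0 (factorial args all ≥0)
  k=0: (−1)^0·720.0000/(720)·0.9342^6·0.3569^0 = +0.664548
d^3_{3,3}(0.7298) = +0.664548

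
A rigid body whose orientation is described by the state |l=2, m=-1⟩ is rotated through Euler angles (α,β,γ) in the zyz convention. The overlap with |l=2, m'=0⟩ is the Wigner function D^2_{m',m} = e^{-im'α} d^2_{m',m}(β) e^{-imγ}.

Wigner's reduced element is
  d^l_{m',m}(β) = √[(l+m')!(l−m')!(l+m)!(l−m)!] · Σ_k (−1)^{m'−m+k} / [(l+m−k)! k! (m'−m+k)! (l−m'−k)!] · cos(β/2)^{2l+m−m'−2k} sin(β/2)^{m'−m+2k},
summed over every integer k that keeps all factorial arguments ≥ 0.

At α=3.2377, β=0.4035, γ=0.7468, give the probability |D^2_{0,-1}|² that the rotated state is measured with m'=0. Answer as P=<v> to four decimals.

Split into d^2_{0,-1}(β=0.4035) × two z-phases.
With c≡cos(β/2)=0.979717 and s≡sin(β/2)=0.200384, N=[2·2·1·6]^{1/2}=4.898979
k: max(0,(-1)−(0))=0 … min(2+(-1),2−(0))=1
  k=0: (−1)^1·4.8990/(2)·0.9797^3·0.2004^1 = -0.461574
  k=1: (−1)^2·4.8990/(2)·0.9797^1·0.2004^3 = +0.019309
d^2_{0,-1}(0.4035) = -0.461574 +0.019309 = -0.442265
|D^2_{0,-1}|² = |d^2_{0,-1}(β)|² = (-0.442265)² = 0.195598 (the z-rotation phases have unit modulus)

P=0.1956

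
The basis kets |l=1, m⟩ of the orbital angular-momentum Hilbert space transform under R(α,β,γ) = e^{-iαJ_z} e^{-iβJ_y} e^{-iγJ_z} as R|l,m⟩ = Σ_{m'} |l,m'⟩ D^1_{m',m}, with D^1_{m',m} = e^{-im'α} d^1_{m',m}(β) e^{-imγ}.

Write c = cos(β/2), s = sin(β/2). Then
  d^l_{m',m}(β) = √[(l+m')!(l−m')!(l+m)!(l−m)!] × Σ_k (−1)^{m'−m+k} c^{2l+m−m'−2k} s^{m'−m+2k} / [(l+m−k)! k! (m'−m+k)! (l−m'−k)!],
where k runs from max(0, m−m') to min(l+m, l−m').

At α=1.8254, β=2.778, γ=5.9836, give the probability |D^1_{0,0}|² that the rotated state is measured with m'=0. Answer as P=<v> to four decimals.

P=0.8735

D^1_{0,0}(1.8254,2.778,5.9836) = e^{-i·0·1.8254}·d^1_{0,0}(2.778)·e^{-i·0·5.9836}. Compute d first:
c=cos(2.778/2)=0.180797, s=sin(2.778/2)=0.983521; N=√[1·1·1·1]=1.000000
k∈{0,1} keeps every argument non-negative
  k=0: (−1)^0·1.0000/(1)·0.1808^2·0.9835^0 = +0.032687
  k=1: (−1)^1·1.0000/(1)·0.1808^0·0.9835^2 = -0.967313
d^1_{0,0}(2.778) = +0.032687 -0.967313 = -0.934625
|D^1_{0,0}|² = |d^1_{0,0}(β)|² = (-0.934625)² = 0.873524 (the z-rotation phases have unit modulus)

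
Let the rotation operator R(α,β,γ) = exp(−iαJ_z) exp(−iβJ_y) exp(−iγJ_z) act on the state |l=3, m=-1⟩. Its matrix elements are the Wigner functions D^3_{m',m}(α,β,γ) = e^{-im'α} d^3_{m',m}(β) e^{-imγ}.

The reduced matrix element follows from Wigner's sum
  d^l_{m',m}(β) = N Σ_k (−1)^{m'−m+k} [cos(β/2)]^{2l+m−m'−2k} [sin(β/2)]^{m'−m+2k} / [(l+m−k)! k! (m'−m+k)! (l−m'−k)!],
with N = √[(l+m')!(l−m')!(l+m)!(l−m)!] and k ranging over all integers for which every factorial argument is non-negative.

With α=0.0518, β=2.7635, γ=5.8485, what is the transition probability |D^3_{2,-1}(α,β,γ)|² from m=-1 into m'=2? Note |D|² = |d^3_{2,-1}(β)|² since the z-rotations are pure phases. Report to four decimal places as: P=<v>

Split into d^3_{2,-1}(β=2.7635) × two z-phases.
With c≡cos(β/2)=0.187922 and s≡sin(β/2)=0.982184, N=[120·1·2·24]^{1/2}=75.894664
Admissible k: 0..1 (factorial args all ≥0)
  k=0: (−1)^3·75.8947/(12)·0.1879^3·0.9822^3 = -0.039769
  k=1: (−1)^4·75.8947/(24)·0.1879^1·0.9822^5 = +0.543178
d^3_{2,-1}(2.7635) = -0.039769 +0.543178 = +0.503409
|D^3_{2,-1}|² = |d^3_{2,-1}(β)|² = (+0.503409)² = 0.253421 (the z-rotation phases have unit modulus)

P=0.2534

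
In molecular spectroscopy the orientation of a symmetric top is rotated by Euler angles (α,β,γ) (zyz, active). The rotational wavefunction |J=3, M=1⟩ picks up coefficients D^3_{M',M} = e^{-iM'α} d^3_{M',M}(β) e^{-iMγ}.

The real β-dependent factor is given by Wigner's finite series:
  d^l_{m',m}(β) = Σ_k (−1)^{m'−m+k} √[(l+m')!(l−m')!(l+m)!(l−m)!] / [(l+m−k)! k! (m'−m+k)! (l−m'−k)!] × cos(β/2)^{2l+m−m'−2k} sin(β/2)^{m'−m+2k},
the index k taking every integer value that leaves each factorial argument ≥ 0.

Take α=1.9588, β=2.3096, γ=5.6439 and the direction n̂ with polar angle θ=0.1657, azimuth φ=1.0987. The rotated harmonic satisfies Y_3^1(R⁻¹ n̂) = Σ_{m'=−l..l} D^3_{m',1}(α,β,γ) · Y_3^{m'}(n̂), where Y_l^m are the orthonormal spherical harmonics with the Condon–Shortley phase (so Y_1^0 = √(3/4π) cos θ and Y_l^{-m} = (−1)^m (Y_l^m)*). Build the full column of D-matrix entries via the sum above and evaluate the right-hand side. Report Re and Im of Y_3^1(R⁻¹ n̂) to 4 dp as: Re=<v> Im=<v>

Need the full column D^3_{m',1} for m'=−3..3 at α=1.9588, β=2.3096, γ=5.6439.
cos(β/2)=0.404101, sin(β/2)=0.914714
d^3_{-3,1}: single k=4 term ⇒ +0.442760;  D = +0.430847+0.102017i
d^3_{-2,1}: k∈[3..4] ⇒ +0.319417 -0.818309 = -0.498893;  D = +0.077267+0.492873i
d^3_{-1,1}: k∈[2..4] ⇒ +0.133870 -0.914561 +0.585750 = -0.194940;  D = +0.166849-0.100812i
d^3_{0,1}: k∈[1..3] ⇒ +0.034145 -0.524855 +0.896413 = +0.405703;  D = +0.325586+0.242051i
d^3_{1,1}: k∈[0..2] ⇒ +0.004355 -0.178494 +0.685920 = +0.511781;  D = +0.127252-0.495709i
d^3_{2,1}: k∈[0..1] ⇒ -0.031170 +0.319417 = +0.288247;  D = -0.285557+0.039287i
d^3_{3,1}: single k=0 term ⇒ +0.086413;  D = +0.043291+0.074787i
Y_3^{m'}(θ=0.1657,φ=1.0987) and Σ D·Y over m':
  (+0.4308+0.1020i)·(-0.0018+0.0003i)  (+0.0773+0.4929i)·(-0.0161-0.0222i)  (+0.1668-0.1008i)·(+0.0937-0.1834i)  (+0.3256+0.2421i)·(+0.6861+0.0000i)  (+0.1273-0.4957i)·(-0.0937-0.1834i)  (-0.2856+0.0393i)·(-0.0161+0.0222i)  (+0.0433+0.0748i)·(+0.0018+0.0003i)
Y_3^1(R⁻¹ n̂) = +0.130310+0.132569i

Re=0.1303 Im=0.1326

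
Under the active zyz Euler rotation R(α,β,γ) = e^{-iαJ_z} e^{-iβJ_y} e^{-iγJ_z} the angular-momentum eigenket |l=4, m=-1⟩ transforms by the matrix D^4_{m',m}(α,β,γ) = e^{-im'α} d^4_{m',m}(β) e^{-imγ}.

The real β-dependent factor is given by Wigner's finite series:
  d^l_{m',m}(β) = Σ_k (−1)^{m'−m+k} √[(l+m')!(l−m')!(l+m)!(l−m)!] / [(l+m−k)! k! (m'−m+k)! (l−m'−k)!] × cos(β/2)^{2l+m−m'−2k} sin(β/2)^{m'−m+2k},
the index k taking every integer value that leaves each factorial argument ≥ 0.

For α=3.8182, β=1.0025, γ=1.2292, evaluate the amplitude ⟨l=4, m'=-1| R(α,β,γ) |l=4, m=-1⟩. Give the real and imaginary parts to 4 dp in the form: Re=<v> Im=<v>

Split into d^4_{-1,-1}(β=1.0025) × two z-phases.
c=cos(1.0025/2)=0.876983, s=sin(1.0025/2)=0.480522; N=√[6·120·6·120]=720.000000
The bounds max(0,m−m')=0 and min(l+m,l−m')=3 give 4 terms
  k=0: (−1)^0·720.0000/(720)·0.8770^8·0.4805^0 = +0.349887
  k=1: (−1)^1·720.0000/(48)·0.8770^6·0.4805^2 = -1.575665
  k=2: (−1)^2·720.0000/(24)·0.8770^4·0.4805^4 = +0.946104
  k=3: (−1)^3·720.0000/(72)·0.8770^2·0.4805^6 = -0.094681
d^4_{-1,-1}(1.0025) = +0.349887 -1.575665 +0.946104 -0.094681 = -0.374355
D = (-0.779702-0.626151i)·(-0.374355)·(+0.334992+0.942221i) = -0.123080+0.353544i

Re=-0.1231 Im=0.3535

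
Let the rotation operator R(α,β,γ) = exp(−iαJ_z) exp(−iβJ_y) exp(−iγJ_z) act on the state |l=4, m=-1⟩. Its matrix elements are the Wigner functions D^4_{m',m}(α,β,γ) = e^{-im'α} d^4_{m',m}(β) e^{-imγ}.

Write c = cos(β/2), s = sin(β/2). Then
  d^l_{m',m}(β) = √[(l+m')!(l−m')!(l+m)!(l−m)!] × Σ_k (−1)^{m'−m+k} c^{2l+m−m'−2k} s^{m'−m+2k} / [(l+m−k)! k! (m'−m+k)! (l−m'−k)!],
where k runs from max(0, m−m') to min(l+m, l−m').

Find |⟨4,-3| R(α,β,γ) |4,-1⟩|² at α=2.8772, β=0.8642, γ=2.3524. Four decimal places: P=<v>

P=0.2539

First d^4_{-3,-1}(β=0.8642), then the phase factors e^{-i(-3)α} and e^{-i(-1)γ}:
With c≡cos(β/2)=0.908088 and s≡sin(β/2)=0.418779, N=[1·5040·6·120]^{1/2}=1904.940944
The bounds max(0,m−m')=2 and min(l+m,l−m')=3 give 2 terms
  k=2: (−1)^0·1904.9409/(240)·0.9081^6·0.4188^2 = +0.780563
  k=3: (−1)^1·1904.9409/(144)·0.9081^4·0.4188^4 = -0.276675
d^4_{-3,-1}(0.8642) = +0.780563 -0.276675 = +0.503888
|D^4_{-3,-1}|² = |d^4_{-3,-1}(β)|² = (+0.503888)² = 0.253903 (the z-rotation phases have unit modulus)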